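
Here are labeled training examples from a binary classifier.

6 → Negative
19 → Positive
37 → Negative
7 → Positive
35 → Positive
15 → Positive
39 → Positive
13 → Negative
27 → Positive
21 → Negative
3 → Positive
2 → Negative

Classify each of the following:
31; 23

A rule that fits every label: ≡ 3 (mod 4) — true of each 'Positive' example, false of each 'Negative' one.
Positive: 31, since 31 mod 4 = 3. Positive: 23, since 23 mod 4 = 3.

Positive, Positive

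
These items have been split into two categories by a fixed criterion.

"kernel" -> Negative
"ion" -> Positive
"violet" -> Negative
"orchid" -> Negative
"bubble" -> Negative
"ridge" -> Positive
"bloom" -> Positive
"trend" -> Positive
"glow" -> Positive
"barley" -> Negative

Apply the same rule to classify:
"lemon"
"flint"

Positive, Positive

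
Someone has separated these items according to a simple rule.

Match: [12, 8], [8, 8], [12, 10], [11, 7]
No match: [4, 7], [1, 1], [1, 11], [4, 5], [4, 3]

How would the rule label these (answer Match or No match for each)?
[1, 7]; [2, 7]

No match, No match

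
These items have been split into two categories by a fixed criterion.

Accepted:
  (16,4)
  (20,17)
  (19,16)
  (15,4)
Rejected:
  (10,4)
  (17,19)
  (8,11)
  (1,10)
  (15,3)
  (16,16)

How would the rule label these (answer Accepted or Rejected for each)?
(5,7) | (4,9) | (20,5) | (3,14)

Rejected, Rejected, Accepted, Rejected

The simplest hypothesis consistent with all the labels is: first > second AND sum ≥ 19.
(5,7): 5 < 7, 5+7 = 12, fails this test → Rejected.
(4,9): 4 < 9, 4+9 = 13, fails this test → Rejected.
(20,5): 20 > 5, 20+5 = 25, fits → Accepted.
(3,14): 3 < 14, 3+14 = 17, fails this test → Rejected.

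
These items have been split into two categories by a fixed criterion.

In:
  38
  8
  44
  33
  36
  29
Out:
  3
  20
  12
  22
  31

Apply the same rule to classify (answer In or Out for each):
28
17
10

The pattern is that an item is 'In' exactly when: digit sum ≥ 5.
28 — digit sum 2+8 = 10, hence In. 17 — digit sum 1+7 = 8, hence In. 10 — digit sum 1+0 = 1, hence Out.

In, In, Out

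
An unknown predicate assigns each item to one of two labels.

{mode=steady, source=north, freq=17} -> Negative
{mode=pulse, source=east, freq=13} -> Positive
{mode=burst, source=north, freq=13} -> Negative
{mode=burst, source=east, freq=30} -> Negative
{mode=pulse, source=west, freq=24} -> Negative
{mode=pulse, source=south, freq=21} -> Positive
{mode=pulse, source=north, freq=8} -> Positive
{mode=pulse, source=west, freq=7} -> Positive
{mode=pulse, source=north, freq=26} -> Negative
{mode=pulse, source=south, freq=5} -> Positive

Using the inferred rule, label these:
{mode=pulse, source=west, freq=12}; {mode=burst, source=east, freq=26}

'Positive' ⟺ mode is pulse AND freq ≤ 21.
Positive: {mode=pulse, source=west, freq=12}, since mode is pulse, freq = 12.
Negative: {mode=burst, source=east, freq=26}, since mode is burst, freq = 26.

Positive, Negative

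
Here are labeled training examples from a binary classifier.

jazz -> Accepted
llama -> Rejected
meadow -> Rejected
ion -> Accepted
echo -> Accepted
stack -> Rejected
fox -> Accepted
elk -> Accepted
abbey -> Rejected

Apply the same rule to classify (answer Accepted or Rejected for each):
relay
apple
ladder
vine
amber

Rejected, Rejected, Rejected, Accepted, Rejected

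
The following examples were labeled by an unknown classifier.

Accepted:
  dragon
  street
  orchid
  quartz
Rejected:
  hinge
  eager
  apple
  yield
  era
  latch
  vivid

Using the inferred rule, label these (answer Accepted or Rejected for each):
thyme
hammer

Rejected, Accepted

The classifier is using: even length.
thyme: Rejected (length 5).
hammer: Accepted (length 6).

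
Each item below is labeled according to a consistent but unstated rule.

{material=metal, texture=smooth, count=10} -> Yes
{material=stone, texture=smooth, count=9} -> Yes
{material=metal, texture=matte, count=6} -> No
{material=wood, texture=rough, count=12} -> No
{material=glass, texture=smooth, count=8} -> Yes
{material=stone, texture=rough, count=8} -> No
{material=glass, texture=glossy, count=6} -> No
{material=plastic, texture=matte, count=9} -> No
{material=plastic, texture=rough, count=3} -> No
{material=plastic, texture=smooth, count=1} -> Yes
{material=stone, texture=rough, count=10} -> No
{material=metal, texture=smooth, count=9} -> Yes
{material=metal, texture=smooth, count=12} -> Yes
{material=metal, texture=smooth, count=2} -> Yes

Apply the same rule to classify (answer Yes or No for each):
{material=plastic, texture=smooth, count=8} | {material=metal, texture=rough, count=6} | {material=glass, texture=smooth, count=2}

Yes, No, Yes

Looking at the examples, the only property every 'Yes' case has and every 'No' case lacks is: texture is smooth.
{material=plastic, texture=smooth, count=8} → texture is smooth → Yes.
{material=metal, texture=rough, count=6} → texture is rough → No.
{material=glass, texture=smooth, count=2} → texture is smooth → Yes.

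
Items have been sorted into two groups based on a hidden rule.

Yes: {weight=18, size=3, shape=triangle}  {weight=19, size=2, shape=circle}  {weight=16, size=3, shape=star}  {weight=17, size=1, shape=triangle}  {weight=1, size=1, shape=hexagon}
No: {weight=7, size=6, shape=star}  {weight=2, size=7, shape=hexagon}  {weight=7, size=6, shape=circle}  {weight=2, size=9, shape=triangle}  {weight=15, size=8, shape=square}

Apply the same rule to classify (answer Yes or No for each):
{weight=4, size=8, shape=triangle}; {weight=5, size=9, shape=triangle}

The classifier is using: size ≤ 3.

No, No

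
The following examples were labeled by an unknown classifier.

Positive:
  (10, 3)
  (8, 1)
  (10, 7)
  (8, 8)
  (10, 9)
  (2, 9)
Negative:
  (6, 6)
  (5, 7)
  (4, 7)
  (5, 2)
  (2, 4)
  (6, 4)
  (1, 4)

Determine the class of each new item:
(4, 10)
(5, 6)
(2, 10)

Positive, Negative, Positive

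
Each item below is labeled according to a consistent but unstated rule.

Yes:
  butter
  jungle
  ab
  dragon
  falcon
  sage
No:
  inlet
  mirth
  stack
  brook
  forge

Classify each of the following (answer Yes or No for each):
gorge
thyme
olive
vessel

All 'Yes' examples share one property — even length — and every 'No' example lacks it.
gorge: length 5 — does not satisfy this, so No. thyme: length 5 — does not satisfy this, so No. olive: length 5 — does not satisfy this, so No. vessel: length 6 — satisfies this, so Yes.

No, No, No, Yes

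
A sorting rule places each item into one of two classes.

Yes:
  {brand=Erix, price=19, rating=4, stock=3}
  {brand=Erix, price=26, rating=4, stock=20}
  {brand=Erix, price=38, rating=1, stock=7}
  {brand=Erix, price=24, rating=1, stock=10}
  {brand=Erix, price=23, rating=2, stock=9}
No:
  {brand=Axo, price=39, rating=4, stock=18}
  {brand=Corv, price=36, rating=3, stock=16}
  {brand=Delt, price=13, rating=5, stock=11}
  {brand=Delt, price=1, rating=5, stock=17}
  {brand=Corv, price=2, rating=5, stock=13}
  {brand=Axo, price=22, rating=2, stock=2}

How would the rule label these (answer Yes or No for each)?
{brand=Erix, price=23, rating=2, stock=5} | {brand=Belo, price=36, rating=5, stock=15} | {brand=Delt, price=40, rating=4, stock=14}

Yes, No, No

The simplest hypothesis consistent with all the labels is: brand is Erix.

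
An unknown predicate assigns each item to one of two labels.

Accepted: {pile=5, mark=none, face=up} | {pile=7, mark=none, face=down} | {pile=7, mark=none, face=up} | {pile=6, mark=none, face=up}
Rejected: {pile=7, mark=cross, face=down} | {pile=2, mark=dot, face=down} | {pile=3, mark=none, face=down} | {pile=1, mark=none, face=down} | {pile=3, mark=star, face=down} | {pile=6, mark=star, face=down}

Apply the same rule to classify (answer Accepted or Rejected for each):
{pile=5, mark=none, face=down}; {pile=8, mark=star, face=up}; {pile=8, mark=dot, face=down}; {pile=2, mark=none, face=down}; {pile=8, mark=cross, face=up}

Accepted, Rejected, Rejected, Rejected, Rejected

All 'Accepted' examples share one property — mark is none AND pile ≥ 5 — and every 'Rejected' example lacks it.
{pile=5, mark=none, face=down} → mark is none, pile = 5 → Accepted. {pile=8, mark=star, face=up} → mark is star, pile = 8 → Rejected. {pile=8, mark=dot, face=down} → mark is dot, pile = 8 → Rejected. {pile=2, mark=none, face=down} → mark is none, pile = 2 → Rejected. {pile=8, mark=cross, face=up} → mark is cross, pile = 8 → Rejected.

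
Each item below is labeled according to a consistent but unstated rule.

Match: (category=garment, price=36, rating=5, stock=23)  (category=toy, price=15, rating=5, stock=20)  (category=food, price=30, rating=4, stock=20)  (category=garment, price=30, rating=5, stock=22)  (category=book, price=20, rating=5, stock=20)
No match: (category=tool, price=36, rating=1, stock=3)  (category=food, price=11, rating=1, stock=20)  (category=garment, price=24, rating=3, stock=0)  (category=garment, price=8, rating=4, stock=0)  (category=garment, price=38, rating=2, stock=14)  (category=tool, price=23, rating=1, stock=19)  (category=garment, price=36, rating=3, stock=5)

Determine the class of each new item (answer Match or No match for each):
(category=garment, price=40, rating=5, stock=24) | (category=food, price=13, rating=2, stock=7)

Match, No match

The pattern is that an item is 'Match' exactly when: stock ≥ 3 AND rating ≥ 4.
(category=garment, price=40, rating=5, stock=24): stock = 24, rating = 5 — checks out, so Match.
(category=food, price=13, rating=2, stock=7): stock = 7, rating = 2 — doesn't match, so No match.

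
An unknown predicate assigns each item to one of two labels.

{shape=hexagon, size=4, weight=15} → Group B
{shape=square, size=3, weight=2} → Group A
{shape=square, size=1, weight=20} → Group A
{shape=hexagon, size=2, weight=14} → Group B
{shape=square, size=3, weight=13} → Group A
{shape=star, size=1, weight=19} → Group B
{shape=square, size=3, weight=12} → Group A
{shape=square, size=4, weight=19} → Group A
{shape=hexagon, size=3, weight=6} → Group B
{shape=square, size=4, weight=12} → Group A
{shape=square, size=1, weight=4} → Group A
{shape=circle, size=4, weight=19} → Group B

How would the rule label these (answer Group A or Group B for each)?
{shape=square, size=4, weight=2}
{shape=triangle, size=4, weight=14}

Group A, Group B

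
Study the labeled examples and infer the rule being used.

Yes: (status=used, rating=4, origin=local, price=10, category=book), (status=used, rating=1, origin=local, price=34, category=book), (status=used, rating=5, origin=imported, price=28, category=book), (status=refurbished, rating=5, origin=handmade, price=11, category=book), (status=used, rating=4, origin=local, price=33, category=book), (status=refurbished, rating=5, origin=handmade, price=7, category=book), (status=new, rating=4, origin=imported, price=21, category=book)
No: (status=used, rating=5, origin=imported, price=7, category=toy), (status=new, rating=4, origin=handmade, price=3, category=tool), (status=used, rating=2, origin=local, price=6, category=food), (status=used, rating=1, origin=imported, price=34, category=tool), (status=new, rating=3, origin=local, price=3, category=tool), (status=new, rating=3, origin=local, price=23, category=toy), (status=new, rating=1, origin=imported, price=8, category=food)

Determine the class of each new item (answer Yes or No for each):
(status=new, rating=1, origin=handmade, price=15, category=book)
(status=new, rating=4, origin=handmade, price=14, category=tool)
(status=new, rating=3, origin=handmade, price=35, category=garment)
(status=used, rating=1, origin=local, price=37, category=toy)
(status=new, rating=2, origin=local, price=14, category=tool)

Yes, No, No, No, No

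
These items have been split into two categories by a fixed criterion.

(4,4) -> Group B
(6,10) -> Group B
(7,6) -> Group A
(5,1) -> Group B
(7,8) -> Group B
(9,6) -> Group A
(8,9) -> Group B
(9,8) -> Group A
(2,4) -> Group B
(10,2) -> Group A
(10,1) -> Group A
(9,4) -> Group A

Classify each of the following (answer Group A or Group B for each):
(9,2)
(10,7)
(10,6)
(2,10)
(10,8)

Group A, Group A, Group A, Group B, Group A

The common property of the 'Group A' items is: first > second AND sum ≥ 8. No 'Group B' item has it.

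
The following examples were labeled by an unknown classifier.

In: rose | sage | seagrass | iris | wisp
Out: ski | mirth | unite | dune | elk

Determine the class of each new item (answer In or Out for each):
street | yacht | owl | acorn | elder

Every 'In' example satisfies: even length AND contains 's'. None of the 'Out' examples do.
street — length 6, has 's', hence In.
yacht — length 5, no 's', hence Out.
owl — length 3, no 's', hence Out.
acorn — length 5, no 's', hence Out.
elder — length 5, no 's', hence Out.

In, Out, Out, Out, Out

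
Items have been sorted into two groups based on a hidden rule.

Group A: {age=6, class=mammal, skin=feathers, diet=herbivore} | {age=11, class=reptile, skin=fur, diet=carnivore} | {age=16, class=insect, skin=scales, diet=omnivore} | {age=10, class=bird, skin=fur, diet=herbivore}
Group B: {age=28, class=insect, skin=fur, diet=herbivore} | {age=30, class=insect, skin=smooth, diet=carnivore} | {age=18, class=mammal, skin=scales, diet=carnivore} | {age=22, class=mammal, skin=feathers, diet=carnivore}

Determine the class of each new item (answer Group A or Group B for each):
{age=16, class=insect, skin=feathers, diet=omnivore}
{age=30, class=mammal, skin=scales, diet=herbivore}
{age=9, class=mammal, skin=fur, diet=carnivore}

The distinguishing property — age ≤ 16 — holds for all the 'Group A' cases and none of the 'Group B' cases.
{age=16, class=insect, skin=feathers, diet=omnivore} — age = 16, hence Group A. {age=30, class=mammal, skin=scales, diet=herbivore} — age = 30, hence Group B. {age=9, class=mammal, skin=fur, diet=carnivore} — age = 9, hence Group A.

Group A, Group B, Group A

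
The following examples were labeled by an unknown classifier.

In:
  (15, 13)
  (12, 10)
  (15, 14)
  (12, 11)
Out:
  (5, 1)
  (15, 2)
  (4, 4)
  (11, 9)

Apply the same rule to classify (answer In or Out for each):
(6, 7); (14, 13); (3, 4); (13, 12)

Every 'In' example satisfies: sum ≥ 22. None of the 'Out' examples do.
(6, 7): 6+7 = 13, doesn't match → Out. (14, 13): 14+13 = 27, has this property → In. (3, 4): 3+4 = 7, doesn't match → Out. (13, 12): 13+12 = 25, has this property → In.

Out, In, Out, In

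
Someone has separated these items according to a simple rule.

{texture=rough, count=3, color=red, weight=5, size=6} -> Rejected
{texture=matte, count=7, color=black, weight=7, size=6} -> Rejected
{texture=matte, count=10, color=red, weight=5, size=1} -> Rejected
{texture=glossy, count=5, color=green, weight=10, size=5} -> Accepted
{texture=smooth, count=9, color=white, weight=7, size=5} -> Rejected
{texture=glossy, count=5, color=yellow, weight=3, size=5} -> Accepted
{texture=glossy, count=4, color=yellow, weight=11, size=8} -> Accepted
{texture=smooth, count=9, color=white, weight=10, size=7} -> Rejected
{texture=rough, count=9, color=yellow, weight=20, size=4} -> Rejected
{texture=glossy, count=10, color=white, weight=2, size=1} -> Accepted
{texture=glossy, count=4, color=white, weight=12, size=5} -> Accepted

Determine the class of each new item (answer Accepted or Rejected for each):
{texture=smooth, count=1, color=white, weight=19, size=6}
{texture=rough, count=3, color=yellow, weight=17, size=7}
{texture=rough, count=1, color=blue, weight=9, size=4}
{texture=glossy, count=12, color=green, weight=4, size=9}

Rejected, Rejected, Rejected, Accepted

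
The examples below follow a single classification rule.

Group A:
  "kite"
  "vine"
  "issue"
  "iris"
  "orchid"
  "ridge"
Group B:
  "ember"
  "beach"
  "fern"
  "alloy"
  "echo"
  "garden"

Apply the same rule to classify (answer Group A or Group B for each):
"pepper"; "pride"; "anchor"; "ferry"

Group B, Group A, Group B, Group B

The distinguishing property — contains 'i' — holds for all the 'Group A' cases and none of the 'Group B' cases.
"pepper" — no 'i', hence Group B.
"pride" — has 'i', hence Group A.
"anchor" — no 'i', hence Group B.
"ferry" — no 'i', hence Group B.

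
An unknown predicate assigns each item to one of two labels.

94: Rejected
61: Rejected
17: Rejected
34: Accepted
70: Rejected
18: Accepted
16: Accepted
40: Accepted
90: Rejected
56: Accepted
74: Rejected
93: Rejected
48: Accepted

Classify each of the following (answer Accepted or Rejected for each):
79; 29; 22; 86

The rule appears to be: even AND at most 56.
79: 79 is odd, 79 > 56 — does not pass, so Rejected. 29: 29 is odd, 29 ≤ 56 — does not pass, so Rejected. 22: 22 is even, 22 ≤ 56 — matches, so Accepted. 86: 86 is even, 86 > 56 — does not pass, so Rejected.

Rejected, Rejected, Accepted, Rejected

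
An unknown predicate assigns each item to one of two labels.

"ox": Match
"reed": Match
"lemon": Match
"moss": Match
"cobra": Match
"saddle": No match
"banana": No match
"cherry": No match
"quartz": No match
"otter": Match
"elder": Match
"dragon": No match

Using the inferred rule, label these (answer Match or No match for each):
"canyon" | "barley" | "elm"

No match, No match, Match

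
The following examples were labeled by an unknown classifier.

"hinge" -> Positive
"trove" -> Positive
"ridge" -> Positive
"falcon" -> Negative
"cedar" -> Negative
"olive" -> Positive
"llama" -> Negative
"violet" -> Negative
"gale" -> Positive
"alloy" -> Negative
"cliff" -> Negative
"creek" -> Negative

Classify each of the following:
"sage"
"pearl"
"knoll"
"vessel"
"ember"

Positive, Negative, Negative, Negative, Negative

One predicate separates the groups cleanly: ends with 'e'.
"sage": ends with 'e' — qualifies, so Positive. "pearl": ends with 'l' — does not fit, so Negative. "knoll": ends with 'l' — does not fit, so Negative. "vessel": ends with 'l' — does not fit, so Negative. "ember": ends with 'r' — does not fit, so Negative.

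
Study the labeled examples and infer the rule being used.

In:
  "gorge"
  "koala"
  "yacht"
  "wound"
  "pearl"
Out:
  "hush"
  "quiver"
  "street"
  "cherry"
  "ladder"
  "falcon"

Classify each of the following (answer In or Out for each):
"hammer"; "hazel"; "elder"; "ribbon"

Out, In, In, Out

The common property of the 'In' items is: odd length. No 'Out' item has it.
"hammer" — length 6, hence Out.
"hazel" — length 5, hence In.
"elder" — length 5, hence In.
"ribbon" — length 6, hence Out.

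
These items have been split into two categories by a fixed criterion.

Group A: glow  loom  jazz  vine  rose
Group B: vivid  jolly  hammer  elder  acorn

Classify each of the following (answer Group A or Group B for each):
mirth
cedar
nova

The pattern is that an item is 'Group A' exactly when: length 4.
mirth → length 5 → Group B.
cedar → length 5 → Group B.
nova → length 4 → Group A.

Group B, Group B, Group A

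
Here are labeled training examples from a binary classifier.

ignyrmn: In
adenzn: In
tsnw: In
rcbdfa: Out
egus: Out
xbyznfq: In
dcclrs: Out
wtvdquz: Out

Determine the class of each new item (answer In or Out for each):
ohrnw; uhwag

The classifier is using: contains 'n'.
ohrnw → has 'n' → In. uhwag → no 'n' → Out.

In, Out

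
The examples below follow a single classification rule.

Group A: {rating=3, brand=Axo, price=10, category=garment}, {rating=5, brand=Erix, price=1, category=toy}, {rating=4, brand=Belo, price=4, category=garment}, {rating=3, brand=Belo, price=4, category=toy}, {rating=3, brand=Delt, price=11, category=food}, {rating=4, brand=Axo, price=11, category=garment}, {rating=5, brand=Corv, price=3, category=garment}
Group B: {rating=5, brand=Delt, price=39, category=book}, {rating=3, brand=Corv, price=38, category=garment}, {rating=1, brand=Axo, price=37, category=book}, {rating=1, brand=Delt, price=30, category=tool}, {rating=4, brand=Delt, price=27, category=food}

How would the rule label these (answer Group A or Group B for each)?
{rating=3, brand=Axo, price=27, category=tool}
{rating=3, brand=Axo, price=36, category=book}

Group B, Group B

All 'Group A' examples share one property — price ≤ 11 — and every 'Group B' example lacks it.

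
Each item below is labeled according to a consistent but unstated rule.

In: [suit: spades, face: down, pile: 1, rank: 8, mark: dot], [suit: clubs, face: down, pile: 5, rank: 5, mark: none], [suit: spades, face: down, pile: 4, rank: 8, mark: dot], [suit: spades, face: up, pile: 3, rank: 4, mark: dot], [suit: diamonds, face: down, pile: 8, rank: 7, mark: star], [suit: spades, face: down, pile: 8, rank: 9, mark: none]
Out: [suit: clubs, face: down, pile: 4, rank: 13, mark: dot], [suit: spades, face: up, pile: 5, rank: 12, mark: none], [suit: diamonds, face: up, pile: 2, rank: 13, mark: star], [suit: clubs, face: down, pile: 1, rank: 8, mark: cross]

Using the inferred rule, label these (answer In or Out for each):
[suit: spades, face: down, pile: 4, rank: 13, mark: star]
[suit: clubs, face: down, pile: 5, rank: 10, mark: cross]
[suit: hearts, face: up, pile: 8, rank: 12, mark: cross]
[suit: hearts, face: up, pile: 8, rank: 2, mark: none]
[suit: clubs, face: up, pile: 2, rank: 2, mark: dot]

The simplest hypothesis consistent with all the labels is: mark is not cross AND rank ≤ 9.

Out, Out, Out, In, In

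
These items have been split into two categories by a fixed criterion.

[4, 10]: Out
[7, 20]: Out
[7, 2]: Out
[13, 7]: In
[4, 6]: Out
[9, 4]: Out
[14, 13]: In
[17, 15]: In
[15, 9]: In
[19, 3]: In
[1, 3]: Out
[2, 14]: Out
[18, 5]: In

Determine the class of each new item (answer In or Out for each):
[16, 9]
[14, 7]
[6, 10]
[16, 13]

In, In, Out, In

One predicate separates the groups cleanly: first ≥ 10.
[16, 9]: In (first 16). [14, 7]: In (first 14). [6, 10]: Out (first 6). [16, 13]: In (first 16).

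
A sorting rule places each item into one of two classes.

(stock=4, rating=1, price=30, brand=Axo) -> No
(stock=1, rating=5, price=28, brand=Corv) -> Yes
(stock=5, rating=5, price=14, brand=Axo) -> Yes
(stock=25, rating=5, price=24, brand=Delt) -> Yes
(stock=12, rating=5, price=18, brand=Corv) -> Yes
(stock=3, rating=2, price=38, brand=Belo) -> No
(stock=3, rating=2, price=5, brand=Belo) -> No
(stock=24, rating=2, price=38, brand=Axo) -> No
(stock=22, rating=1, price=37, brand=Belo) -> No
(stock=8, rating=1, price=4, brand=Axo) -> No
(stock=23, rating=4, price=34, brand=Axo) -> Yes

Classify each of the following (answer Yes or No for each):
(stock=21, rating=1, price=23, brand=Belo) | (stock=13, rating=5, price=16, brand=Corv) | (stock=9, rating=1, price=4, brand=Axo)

No, Yes, No

Rule: rating ≥ 4. This holds for each 'Yes' example and fails for each 'No' one.
(stock=21, rating=1, price=23, brand=Belo): rating = 1 — doesn't match, so No.
(stock=13, rating=5, price=16, brand=Corv): rating = 5 — checks out, so Yes.
(stock=9, rating=1, price=4, brand=Axo): rating = 1 — doesn't match, so No.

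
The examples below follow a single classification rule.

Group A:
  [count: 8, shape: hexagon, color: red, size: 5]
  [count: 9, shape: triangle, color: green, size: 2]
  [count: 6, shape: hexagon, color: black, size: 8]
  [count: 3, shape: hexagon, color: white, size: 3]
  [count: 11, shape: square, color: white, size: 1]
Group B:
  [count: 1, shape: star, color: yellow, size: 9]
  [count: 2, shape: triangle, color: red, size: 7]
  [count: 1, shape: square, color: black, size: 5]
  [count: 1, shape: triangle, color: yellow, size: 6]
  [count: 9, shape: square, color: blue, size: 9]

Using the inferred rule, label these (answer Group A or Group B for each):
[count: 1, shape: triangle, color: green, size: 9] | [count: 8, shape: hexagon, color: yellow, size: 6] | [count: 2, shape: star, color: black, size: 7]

The pattern is that an item is 'Group A' exactly when: size ≤ 8 AND count ≥ 3.
[count: 1, shape: triangle, color: green, size: 9]: size = 9, count = 1 — lacks this property, so Group B. [count: 8, shape: hexagon, color: yellow, size: 6]: size = 6, count = 8 — qualifies, so Group A. [count: 2, shape: star, color: black, size: 7]: size = 7, count = 2 — lacks this property, so Group B.

Group B, Group A, Group B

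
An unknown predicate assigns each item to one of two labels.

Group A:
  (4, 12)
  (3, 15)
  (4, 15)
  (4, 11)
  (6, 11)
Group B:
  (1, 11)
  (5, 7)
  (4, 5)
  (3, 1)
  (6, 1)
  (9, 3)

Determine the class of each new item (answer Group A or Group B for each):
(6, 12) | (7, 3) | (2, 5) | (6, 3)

Group A, Group B, Group B, Group B

One predicate separates the groups cleanly: sum ≥ 15.
(6, 12): Group A (6+12 = 18). (7, 3): Group B (7+3 = 10). (2, 5): Group B (2+5 = 7). (6, 3): Group B (6+3 = 9).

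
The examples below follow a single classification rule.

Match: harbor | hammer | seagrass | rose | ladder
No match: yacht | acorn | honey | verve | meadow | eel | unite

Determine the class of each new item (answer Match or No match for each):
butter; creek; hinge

The pattern is that an item is 'Match' exactly when: even length AND contains 'r'.
butter → length 6, has 'r' → Match.
creek → length 5, has 'r' → No match.
hinge → length 5, no 'r' → No match.

Match, No match, No match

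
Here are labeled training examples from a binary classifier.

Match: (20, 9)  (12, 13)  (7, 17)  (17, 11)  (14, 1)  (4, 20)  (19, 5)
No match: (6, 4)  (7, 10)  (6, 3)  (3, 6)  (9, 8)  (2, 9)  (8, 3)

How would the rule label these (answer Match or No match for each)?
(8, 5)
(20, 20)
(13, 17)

The rule appears to be: max ≥ 11.
No match: (8, 5), since max 8.
Match: (20, 20), since max 20.
Match: (13, 17), since max 17.

No match, Match, Match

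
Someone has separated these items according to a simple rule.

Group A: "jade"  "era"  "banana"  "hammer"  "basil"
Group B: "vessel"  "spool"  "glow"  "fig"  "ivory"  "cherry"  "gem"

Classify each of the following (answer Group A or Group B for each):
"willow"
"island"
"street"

Group B, Group A, Group B

The classifier is using: contains 'a'.
"willow": no 'a', does not pass → Group B. "island": has 'a', qualifies → Group A. "street": no 'a', does not pass → Group B.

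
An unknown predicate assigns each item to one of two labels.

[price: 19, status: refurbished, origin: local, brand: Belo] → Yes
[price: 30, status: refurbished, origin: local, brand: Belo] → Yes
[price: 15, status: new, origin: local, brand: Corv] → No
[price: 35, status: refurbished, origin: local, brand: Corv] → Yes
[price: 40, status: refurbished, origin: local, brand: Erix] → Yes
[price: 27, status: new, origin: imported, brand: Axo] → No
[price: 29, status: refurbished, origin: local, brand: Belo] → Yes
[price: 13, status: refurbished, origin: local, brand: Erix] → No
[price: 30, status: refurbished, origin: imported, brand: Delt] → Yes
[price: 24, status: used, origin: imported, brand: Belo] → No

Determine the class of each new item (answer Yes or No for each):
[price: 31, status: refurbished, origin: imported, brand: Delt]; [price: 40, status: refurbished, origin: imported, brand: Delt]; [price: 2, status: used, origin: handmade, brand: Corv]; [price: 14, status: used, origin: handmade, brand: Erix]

A rule that fits every label: status is refurbished AND price ≥ 15 — true of each 'Yes' example, false of each 'No' one.
Yes: [price: 31, status: refurbished, origin: imported, brand: Delt], since status is refurbished, price = 31.
Yes: [price: 40, status: refurbished, origin: imported, brand: Delt], since status is refurbished, price = 40.
No: [price: 2, status: used, origin: handmade, brand: Corv], since status is used, price = 2.
No: [price: 14, status: used, origin: handmade, brand: Erix], since status is used, price = 14.

Yes, Yes, No, No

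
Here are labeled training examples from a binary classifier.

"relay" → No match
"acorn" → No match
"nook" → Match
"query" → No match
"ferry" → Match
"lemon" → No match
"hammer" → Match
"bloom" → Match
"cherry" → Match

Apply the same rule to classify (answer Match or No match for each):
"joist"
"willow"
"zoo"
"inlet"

No match, Match, Match, No match

The distinguishing property — has a double letter — holds for all the 'Match' cases and none of the 'No match' cases.
"joist" — no doubled letter, hence No match.
"willow" — 'll' doubled, hence Match.
"zoo" — 'oo' doubled, hence Match.
"inlet" — no doubled letter, hence No match.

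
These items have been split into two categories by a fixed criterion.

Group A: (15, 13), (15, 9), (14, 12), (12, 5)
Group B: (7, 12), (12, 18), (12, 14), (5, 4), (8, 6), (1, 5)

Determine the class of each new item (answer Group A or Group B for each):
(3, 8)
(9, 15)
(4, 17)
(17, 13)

Every 'Group A' example satisfies: first > second AND sum ≥ 17. None of the 'Group B' examples do.
(3, 8): 3 < 8, 3+8 = 11, does not fit → Group B. (9, 15): 9 < 15, 9+15 = 24, does not fit → Group B. (4, 17): 4 < 17, 4+17 = 21, does not fit → Group B. (17, 13): 17 > 13, 17+13 = 30, meets the rule → Group A.

Group B, Group B, Group B, Group A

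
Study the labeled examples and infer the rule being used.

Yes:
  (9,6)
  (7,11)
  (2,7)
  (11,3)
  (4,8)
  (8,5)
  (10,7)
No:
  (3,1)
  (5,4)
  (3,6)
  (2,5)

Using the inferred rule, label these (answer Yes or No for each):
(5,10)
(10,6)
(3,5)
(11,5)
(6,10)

Yes, Yes, No, Yes, Yes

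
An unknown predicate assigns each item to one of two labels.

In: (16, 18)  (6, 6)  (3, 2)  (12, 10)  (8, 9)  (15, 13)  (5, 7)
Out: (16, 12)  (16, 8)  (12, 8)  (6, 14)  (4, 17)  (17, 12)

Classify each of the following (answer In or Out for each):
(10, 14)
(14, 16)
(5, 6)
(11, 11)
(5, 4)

Out, In, In, In, In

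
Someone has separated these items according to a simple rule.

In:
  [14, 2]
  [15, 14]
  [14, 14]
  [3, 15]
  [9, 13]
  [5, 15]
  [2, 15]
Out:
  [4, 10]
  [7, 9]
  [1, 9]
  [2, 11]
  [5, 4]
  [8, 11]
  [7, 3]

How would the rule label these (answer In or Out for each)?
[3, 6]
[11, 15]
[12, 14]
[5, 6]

Out, In, In, Out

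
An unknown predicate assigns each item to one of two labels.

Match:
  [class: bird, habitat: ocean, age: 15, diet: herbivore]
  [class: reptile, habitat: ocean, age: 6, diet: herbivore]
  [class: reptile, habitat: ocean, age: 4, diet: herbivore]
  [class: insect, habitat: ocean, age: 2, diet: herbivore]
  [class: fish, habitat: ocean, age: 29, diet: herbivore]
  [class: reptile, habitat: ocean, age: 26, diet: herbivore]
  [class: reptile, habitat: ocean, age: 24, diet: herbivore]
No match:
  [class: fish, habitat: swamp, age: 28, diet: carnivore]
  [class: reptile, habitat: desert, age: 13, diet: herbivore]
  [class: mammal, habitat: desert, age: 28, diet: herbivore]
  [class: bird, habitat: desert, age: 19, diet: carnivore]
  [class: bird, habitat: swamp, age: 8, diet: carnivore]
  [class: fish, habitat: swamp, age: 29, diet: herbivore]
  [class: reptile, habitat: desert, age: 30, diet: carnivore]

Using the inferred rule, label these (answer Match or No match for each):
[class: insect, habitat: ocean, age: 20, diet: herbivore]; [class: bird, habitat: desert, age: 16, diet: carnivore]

Match, No match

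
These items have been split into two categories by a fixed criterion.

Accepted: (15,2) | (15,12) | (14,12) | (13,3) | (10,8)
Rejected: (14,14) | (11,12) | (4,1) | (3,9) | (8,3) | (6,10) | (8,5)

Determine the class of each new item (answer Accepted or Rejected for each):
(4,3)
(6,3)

The pattern is that an item is 'Accepted' exactly when: first > second AND sum ≥ 16.

Rejected, Rejected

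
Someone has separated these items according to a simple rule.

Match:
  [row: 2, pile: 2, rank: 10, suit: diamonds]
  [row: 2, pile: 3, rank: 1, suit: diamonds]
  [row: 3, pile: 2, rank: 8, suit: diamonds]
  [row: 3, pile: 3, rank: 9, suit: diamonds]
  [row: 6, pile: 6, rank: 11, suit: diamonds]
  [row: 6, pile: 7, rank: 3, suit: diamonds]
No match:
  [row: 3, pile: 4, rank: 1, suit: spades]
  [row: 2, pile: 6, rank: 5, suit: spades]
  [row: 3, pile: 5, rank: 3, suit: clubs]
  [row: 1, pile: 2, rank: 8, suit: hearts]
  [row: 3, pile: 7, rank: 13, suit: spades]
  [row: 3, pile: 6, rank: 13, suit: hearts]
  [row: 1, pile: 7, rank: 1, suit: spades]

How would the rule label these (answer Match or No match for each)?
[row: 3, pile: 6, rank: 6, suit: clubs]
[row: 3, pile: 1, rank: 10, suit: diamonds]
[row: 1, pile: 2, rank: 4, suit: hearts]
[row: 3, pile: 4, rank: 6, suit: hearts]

The rule appears to be: suit is diamonds.
[row: 3, pile: 6, rank: 6, suit: clubs]: suit is clubs, doesn't qualify → No match.
[row: 3, pile: 1, rank: 10, suit: diamonds]: suit is diamonds, meets the rule → Match.
[row: 1, pile: 2, rank: 4, suit: hearts]: suit is hearts, doesn't qualify → No match.
[row: 3, pile: 4, rank: 6, suit: hearts]: suit is hearts, doesn't qualify → No match.

No match, Match, No match, No match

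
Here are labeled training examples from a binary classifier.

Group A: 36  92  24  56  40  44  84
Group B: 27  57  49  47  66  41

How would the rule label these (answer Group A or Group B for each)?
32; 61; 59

Comparing the two groups points to one rule — multiple of 4.
32 — 32 = 4·8, hence Group A. 61 — 61 = 4·15 + 1, hence Group B. 59 — 59 = 4·14 + 3, hence Group B.

Group A, Group B, Group B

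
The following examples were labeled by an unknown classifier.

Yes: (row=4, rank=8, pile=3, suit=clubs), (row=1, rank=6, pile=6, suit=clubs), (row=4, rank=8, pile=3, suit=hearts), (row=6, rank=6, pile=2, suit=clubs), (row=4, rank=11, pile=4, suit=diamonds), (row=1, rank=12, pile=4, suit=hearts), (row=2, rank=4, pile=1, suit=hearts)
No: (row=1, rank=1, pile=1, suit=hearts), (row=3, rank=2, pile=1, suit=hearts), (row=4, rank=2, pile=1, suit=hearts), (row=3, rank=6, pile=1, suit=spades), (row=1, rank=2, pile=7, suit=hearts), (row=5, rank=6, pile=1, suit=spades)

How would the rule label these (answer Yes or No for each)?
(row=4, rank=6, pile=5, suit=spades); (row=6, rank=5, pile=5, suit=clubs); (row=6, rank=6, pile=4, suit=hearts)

No, Yes, Yes

A rule that fits every label: suit is not spades AND rank ≥ 4 — true of each 'Yes' example, false of each 'No' one.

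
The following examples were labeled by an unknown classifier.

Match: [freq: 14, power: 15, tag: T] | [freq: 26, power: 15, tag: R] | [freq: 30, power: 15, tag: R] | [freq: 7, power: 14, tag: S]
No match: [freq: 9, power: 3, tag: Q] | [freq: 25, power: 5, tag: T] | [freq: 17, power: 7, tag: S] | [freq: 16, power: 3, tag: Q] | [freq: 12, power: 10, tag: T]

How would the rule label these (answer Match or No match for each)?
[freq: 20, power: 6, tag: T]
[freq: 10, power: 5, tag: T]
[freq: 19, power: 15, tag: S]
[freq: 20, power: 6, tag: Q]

No match, No match, Match, No match

The classifier is using: power ≥ 14.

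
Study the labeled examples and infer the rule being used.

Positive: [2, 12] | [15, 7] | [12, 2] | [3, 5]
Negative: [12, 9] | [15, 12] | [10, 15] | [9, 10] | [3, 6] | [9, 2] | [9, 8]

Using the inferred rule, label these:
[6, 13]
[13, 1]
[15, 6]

Looking at the examples, the only property every 'Positive' case has and every 'Negative' case lacks is: sum is even.
Negative: [6, 13], since 6+13 = 19.
Positive: [13, 1], since 13+1 = 14.
Negative: [15, 6], since 15+6 = 21.

Negative, Positive, Negative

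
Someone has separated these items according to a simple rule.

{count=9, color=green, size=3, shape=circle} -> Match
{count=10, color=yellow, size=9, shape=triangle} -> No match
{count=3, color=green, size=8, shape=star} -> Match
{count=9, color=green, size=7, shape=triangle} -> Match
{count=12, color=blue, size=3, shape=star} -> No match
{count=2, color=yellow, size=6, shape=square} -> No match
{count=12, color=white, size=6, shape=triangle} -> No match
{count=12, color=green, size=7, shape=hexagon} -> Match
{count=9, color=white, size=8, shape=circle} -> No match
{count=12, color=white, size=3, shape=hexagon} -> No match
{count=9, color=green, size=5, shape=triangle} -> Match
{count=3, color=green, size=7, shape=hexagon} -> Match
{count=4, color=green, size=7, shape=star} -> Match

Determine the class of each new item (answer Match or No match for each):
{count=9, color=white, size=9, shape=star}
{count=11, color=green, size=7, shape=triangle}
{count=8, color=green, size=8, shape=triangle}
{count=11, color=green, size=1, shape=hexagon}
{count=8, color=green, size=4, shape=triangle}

Looking at the examples, the only property every 'Match' case has and every 'No match' case lacks is: color is green.
{count=9, color=white, size=9, shape=star}: color is white — lacks this property, so No match. {count=11, color=green, size=7, shape=triangle}: color is green — meets the rule, so Match. {count=8, color=green, size=8, shape=triangle}: color is green — meets the rule, so Match. {count=11, color=green, size=1, shape=hexagon}: color is green — meets the rule, so Match. {count=8, color=green, size=4, shape=triangle}: color is green — meets the rule, so Match.

No match, Match, Match, Match, Match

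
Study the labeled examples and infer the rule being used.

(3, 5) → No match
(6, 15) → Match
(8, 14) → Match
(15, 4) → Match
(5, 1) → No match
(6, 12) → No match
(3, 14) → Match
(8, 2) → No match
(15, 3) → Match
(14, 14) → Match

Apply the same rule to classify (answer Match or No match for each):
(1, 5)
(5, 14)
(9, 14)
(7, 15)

No match, Match, Match, Match

The rule appears to be: max ≥ 14.
(1, 5) — max 5, hence No match. (5, 14) — max 14, hence Match. (9, 14) — max 14, hence Match. (7, 15) — max 15, hence Match.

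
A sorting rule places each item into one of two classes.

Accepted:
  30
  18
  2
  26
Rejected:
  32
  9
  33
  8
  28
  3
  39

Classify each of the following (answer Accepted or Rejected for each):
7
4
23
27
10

Rejected, Rejected, Rejected, Rejected, Accepted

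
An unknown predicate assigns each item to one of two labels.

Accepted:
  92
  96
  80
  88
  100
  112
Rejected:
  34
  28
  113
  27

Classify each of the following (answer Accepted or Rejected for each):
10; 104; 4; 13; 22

A rule that fits every label: even AND at least 80 — true of each 'Accepted' example, false of each 'Rejected' one.

Rejected, Accepted, Rejected, Rejected, Rejected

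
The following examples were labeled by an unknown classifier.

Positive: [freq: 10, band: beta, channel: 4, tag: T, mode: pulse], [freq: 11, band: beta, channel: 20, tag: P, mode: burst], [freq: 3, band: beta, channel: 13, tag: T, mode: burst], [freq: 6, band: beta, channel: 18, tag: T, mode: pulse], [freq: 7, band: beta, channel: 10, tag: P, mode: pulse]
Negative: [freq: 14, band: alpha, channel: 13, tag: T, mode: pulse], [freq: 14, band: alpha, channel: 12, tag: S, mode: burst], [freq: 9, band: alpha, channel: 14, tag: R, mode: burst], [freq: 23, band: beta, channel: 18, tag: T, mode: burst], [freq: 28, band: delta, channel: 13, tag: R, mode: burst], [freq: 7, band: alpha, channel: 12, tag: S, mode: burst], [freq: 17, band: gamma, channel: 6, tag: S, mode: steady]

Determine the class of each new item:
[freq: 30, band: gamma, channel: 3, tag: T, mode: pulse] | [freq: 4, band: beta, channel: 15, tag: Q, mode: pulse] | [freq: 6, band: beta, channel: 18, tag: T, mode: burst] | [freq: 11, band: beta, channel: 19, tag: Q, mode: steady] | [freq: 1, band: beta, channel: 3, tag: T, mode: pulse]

The simplest hypothesis consistent with all the labels is: band is beta AND freq ≤ 11.

Negative, Positive, Positive, Positive, Positive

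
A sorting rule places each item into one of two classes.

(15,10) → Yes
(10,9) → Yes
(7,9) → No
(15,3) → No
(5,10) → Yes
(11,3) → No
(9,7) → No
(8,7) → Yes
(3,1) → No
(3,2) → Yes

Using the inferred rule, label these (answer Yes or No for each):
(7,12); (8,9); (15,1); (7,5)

Every 'Yes' example satisfies: sum is odd. None of the 'No' examples do.
Yes: (7,12), since 7+12 = 19. Yes: (8,9), since 8+9 = 17. No: (15,1), since 15+1 = 16. No: (7,5), since 7+5 = 12.

Yes, Yes, No, No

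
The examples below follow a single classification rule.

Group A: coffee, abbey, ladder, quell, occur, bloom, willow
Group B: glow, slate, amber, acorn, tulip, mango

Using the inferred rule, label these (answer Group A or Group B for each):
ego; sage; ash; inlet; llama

Group B, Group B, Group B, Group B, Group A

Every 'Group A' example satisfies: has a double letter. None of the 'Group B' examples do.
ego: no doubled letter — does not pass, so Group B. sage: no doubled letter — does not pass, so Group B. ash: no doubled letter — does not pass, so Group B. inlet: no doubled letter — does not pass, so Group B. llama: 'll' doubled — satisfies this, so Group A.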